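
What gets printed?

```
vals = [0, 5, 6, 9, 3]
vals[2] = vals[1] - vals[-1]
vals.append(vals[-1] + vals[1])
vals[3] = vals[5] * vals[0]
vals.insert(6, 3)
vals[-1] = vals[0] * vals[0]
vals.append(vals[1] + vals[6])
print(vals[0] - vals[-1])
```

-5

vals[2] = vals[1]-vals[-1] = 5-3 = 2 → [0, 5, 2, 9, 3]
append vals[-1]+vals[1] = 3+5 = 8 → [0, 5, 2, 9, 3, 8]
vals[3] = vals[5]*vals[0] = 8*0 = 0 → [0, 5, 2, 0, 3, 8]
insert 3 at 6 → [0, 5, 2, 0, 3, 8, 3]
vals[-1] = vals[0]*vals[0] = 0*0 = 0 → [0, 5, 2, 0, 3, 8, 0]
append vals[1]+vals[6] = 5+0 = 5 → [0, 5, 2, 0, 3, 8, 0, 5]
vals[0]-vals[-1] = 0-5 = -5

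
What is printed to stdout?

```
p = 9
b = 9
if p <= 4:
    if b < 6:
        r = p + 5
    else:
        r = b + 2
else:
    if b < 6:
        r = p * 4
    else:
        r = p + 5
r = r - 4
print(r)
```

p=9, b=9
p <= 4 is False; b < 6 is False
→ r = p + 5 = 14
r = 14-4 = 10

10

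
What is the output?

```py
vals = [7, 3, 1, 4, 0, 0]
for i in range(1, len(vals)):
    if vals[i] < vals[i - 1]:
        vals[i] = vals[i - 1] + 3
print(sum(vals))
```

i=1: 3<7, vals[1] = 7+3 = 10 → [7, 10, 1, 4, 0, 0]
i=2: 1<10, vals[2] = 10+3 = 13 → [7, 10, 13, 4, 0, 0]
i=3: 4<13, vals[3] = 13+3 = 16 → [7, 10, 13, 16, 0, 0]
i=4: 0<16, vals[4] = 16+3 = 19 → [7, 10, 13, 16, 19, 0]
i=5: 0<19, vals[5] = 19+3 = 22 → [7, 10, 13, 16, 19, 22]
sum = 87

87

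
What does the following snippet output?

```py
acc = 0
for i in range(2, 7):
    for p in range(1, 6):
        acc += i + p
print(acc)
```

i=2,p=1: acc = 0+3 = 3
i=2,p=2: acc = 3+4 = 7
i=2,p=3: acc = 7+5 = 12
i=2,p=4: acc = 12+6 = 18
i=2,p=5: acc = 18+7 = 25
i=3,p=1: acc = 25+4 = 29
i=3,p=2: acc = 29+5 = 34
i=3,p=3: acc = 34+6 = 40
i=3,p=4: acc = 40+7 = 47
i=3,p=5: acc = 47+8 = 55
i=4,p=1: acc = 55+5 = 60
i=4,p=2: acc = 60+6 = 66
i=4,p=3: acc = 66+7 = 73
i=4,p=4: acc = 73+8 = 81
i=4,p=5: acc = 81+9 = 90
i=5,p=1: acc = 90+6 = 96
i=5,p=2: acc = 96+7 = 103
i=5,p=3: acc = 103+8 = 111
i=5,p=4: acc = 111+9 = 120
i=5,p=5: acc = 120+10 = 130
i=6,p=1: acc = 130+7 = 137
i=6,p=2: acc = 137+8 = 145
i=6,p=3: acc = 145+9 = 154
i=6,p=4: acc = 154+10 = 164
i=6,p=5: acc = 164+11 = 175

175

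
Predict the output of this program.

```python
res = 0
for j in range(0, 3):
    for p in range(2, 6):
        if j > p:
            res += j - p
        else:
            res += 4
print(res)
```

j=0,p=2: not 0>2, res = 0+4 = 4
j=0,p=3: not 0>3, res = 4+4 = 8
j=0,p=4: not 0>4, res = 8+4 = 12
j=0,p=5: not 0>5, res = 12+4 = 16
j=1,p=2: not 1>2, res = 16+4 = 20
j=1,p=3: not 1>3, res = 20+4 = 24
j=1,p=4: not 1>4, res = 24+4 = 28
j=1,p=5: not 1>5, res = 28+4 = 32
j=2,p=2: not 2>2, res = 32+4 = 36
j=2,p=3: not 2>3, res = 36+4 = 40
j=2,p=4: not 2>4, res = 40+4 = 44
j=2,p=5: not 2>5, res = 44+4 = 48

48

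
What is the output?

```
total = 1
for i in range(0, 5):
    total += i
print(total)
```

11

i=0: total = 1+0 = 1
i=1: total = 1+1 = 2
i=2: total = 2+2 = 4
i=3: total = 4+3 = 7
i=4: total = 7+4 = 11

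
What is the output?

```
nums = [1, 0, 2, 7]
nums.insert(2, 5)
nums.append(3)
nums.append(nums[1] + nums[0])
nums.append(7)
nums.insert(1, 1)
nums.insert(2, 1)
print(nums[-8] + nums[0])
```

insert 5 at 2 → [1, 0, 5, 2, 7]
append 3 → [1, 0, 5, 2, 7, 3]
append nums[1]+nums[0] = 0+1 = 1 → [1, 0, 5, 2, 7, 3, 1]
append 7 → [1, 0, 5, 2, 7, 3, 1, 7]
insert 1 at 1 → [1, 1, 0, 5, 2, 7, 3, 1, 7]
insert 1 at 2 → [1, 1, 1, 0, 5, 2, 7, 3, 1, 7]
nums[-8]+nums[0] = 1+1 = 2

2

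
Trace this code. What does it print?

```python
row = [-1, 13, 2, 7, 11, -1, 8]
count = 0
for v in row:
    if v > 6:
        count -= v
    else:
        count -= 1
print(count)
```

v=-1: not >6, count = 0-1 = -1
v=13: >6, count = (-1)-13 = -14
v=2: not >6, count = (-14)-1 = -15
v=7: >6, count = (-15)-7 = -22
v=11: >6, count = (-22)-11 = -33
v=-1: not >6, count = (-33)-1 = -34
v=8: >6, count = (-34)-8 = -42

-42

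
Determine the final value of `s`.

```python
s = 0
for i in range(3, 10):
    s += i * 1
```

i=3: s = 0+3*1 = 3
i=4: s = 3+4*1 = 7
i=5: s = 7+5*1 = 12
i=6: s = 12+6*1 = 18
i=7: s = 18+7*1 = 25
i=8: s = 25+8*1 = 33
i=9: s = 33+9*1 = 42

42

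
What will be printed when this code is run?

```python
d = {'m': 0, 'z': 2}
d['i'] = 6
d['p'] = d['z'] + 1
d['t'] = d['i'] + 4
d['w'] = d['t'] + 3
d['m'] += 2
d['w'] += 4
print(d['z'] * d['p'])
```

6

d['i'] = 6 → {'m': 0, 'z': 2, 'i': 6}
d['p'] = d['z']+1 = 3 → {'m': 0, 'z': 2, 'i': 6, 'p': 3}
d['t'] = d['i']+4 = 10 → {'m': 0, 'z': 2, 'i': 6, 'p': 3, 't': 10}
d['w'] = d['t']+3 = 13 → {'m': 0, 'z': 2, 'i': 6, 'p': 3, 't': 10, 'w': 13}
d['m'] = 0+2 = 2 → {'m': 2, 'z': 2, 'i': 6, 'p': 3, 't': 10, 'w': 13}
d['w'] = 13+4 = 17 → {'m': 2, 'z': 2, 'i': 6, 'p': 3, 't': 10, 'w': 17}
d['z']*d['p'] = 2*3 = 6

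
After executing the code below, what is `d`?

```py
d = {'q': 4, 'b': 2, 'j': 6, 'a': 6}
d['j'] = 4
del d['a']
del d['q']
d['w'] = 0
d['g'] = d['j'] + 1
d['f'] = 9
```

{'b': 2, 'j': 4, 'w': 0, 'g': 5, 'f': 9}

d['j'] = 4 → {'q': 4, 'b': 2, 'j': 4, 'a': 6}
del 'a' → {'q': 4, 'b': 2, 'j': 4}
del 'q' → {'b': 2, 'j': 4}
d['w'] = 0 → {'b': 2, 'j': 4, 'w': 0}
d['g'] = d['j']+1 = 5 → {'b': 2, 'j': 4, 'w': 0, 'g': 5}
d['f'] = 9 → {'b': 2, 'j': 4, 'w': 0, 'g': 5, 'f': 9}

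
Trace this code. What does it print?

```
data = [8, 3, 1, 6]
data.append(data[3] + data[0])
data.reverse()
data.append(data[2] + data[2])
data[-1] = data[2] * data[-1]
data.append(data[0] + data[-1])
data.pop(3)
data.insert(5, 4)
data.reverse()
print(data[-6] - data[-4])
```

-4

append data[3]+data[0] = 6+8 = 14 → [8, 3, 1, 6, 14]
reverse → [14, 6, 1, 3, 8]
append data[2]+data[2] = 1+1 = 2 → [14, 6, 1, 3, 8, 2]
data[-1] = data[2]*data[-1] = 1*2 = 2 → [14, 6, 1, 3, 8, 2]
append data[0]+data[-1] = 14+2 = 16 → [14, 6, 1, 3, 8, 2, 16]
pop(3) removes 3 → [14, 6, 1, 8, 2, 16]
insert 4 at 5 → [14, 6, 1, 8, 2, 4, 16]
reverse → [16, 4, 2, 8, 1, 6, 14]
data[-6]-data[-4] = 4-8 = -4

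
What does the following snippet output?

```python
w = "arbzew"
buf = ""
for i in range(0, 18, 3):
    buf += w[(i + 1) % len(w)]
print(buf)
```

rerere

i=0: add w[1]='r' → 'r'
i=3: add w[4]='e' → 're'
i=6: add w[1]='r' → 'rer'
i=9: add w[4]='e' → 'rere'
i=12: add w[1]='r' → 'rerer'
i=15: add w[4]='e' → 'rerere'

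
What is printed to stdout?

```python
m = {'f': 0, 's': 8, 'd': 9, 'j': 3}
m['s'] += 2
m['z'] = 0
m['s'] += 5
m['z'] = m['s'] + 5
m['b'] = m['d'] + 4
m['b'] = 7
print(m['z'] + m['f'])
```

m['s'] = 8+2 = 10 → {'f': 0, 's': 10, 'd': 9, 'j': 3}
m['z'] = 0 → {'f': 0, 's': 10, 'd': 9, 'j': 3, 'z': 0}
m['s'] = 10+5 = 15 → {'f': 0, 's': 15, 'd': 9, 'j': 3, 'z': 0}
m['z'] = m['s']+5 = 20 → {'f': 0, 's': 15, 'd': 9, 'j': 3, 'z': 20}
m['b'] = m['d']+4 = 13 → {'f': 0, 's': 15, 'd': 9, 'j': 3, 'z': 20, 'b': 13}
m['b'] = 7 → {'f': 0, 's': 15, 'd': 9, 'j': 3, 'z': 20, 'b': 7}
m['z']+m['f'] = 20+0 = 20

20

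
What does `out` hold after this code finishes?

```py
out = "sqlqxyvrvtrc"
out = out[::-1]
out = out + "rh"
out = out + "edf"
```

'crtvrvyxqlqsrhedf'

reverse → 'crtvrvyxqlqs'
+ 'rh' → 'crtvrvyxqlqsrh'
+ 'edf' → 'crtvrvyxqlqsrhedf'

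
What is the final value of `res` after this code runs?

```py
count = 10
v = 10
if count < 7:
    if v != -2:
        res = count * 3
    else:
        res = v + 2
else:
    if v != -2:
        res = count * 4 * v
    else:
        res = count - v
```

400

count=10, v=10
count < 7 is False; v != -2 is True
→ res = count * 4 * v = 400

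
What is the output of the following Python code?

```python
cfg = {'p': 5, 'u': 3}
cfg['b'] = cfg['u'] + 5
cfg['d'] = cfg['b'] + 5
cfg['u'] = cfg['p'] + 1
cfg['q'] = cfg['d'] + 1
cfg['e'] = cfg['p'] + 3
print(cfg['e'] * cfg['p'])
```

40

cfg['b'] = cfg['u']+5 = 8 → {'p': 5, 'u': 3, 'b': 8}
cfg['d'] = cfg['b']+5 = 13 → {'p': 5, 'u': 3, 'b': 8, 'd': 13}
cfg['u'] = cfg['p']+1 = 6 → {'p': 5, 'u': 6, 'b': 8, 'd': 13}
cfg['q'] = cfg['d']+1 = 14 → {'p': 5, 'u': 6, 'b': 8, 'd': 13, 'q': 14}
cfg['e'] = cfg['p']+3 = 8 → {'p': 5, 'u': 6, 'b': 8, 'd': 13, 'q': 14, 'e': 8}
cfg['e']*cfg['p'] = 8*5 = 40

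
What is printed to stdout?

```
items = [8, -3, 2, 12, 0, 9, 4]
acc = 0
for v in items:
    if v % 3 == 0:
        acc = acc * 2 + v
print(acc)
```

33

v=8: not %3==0
v=-3: %3==0, acc = 0*2+(-3) = -3
v=2: not %3==0
v=12: %3==0, acc = (-3)*2+12 = 6
v=0: %3==0, acc = 6*2+0 = 12
v=9: %3==0, acc = 12*2+9 = 33
v=4: not %3==0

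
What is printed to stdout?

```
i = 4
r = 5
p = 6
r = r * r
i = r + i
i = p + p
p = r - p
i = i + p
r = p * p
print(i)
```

31

r = 5*5 = 25
i = 25+4 = 29
i = 6+6 = 12
p = 25-6 = 19
i = 12+19 = 31
r = 19*19 = 361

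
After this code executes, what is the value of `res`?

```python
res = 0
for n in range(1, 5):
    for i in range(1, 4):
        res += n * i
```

n=1,i=1: res = 0+1 = 1
n=1,i=2: res = 1+2 = 3
n=1,i=3: res = 3+3 = 6
n=2,i=1: res = 6+2 = 8
n=2,i=2: res = 8+4 = 12
n=2,i=3: res = 12+6 = 18
n=3,i=1: res = 18+3 = 21
n=3,i=2: res = 21+6 = 27
n=3,i=3: res = 27+9 = 36
n=4,i=1: res = 36+4 = 40
n=4,i=2: res = 40+8 = 48
n=4,i=3: res = 48+12 = 60

60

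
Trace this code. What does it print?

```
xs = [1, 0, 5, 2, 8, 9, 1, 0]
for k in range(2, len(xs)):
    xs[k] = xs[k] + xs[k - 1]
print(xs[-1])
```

25

k=2: xs[2] = 5+0 = 5 → [1, 0, 5, 2, 8, 9, 1, 0]
k=3: xs[3] = 2+5 = 7 → [1, 0, 5, 7, 8, 9, 1, 0]
k=4: xs[4] = 8+7 = 15 → [1, 0, 5, 7, 15, 9, 1, 0]
k=5: xs[5] = 9+15 = 24 → [1, 0, 5, 7, 15, 24, 1, 0]
k=6: xs[6] = 1+24 = 25 → [1, 0, 5, 7, 15, 24, 25, 0]
k=7: xs[7] = 0+25 = 25 → [1, 0, 5, 7, 15, 24, 25, 25]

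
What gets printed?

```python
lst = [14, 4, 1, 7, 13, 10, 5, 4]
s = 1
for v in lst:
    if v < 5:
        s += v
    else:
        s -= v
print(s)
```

-39

v=14: not <5, s = 1-14 = -13
v=4: <5, s = (-13)+4 = -9
v=1: <5, s = (-9)+1 = -8
v=7: not <5, s = (-8)-7 = -15
v=13: not <5, s = (-15)-13 = -28
v=10: not <5, s = (-28)-10 = -38
v=5: not <5, s = (-38)-5 = -43
v=4: <5, s = (-43)+4 = -39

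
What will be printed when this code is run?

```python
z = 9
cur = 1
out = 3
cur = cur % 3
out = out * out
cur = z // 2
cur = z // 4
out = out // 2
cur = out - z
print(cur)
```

-5

cur = 1%3 = 1
out = 3*3 = 9
cur = 9//2 = 4
cur = 9//4 = 2
out = 9//2 = 4
cur = 4-9 = -5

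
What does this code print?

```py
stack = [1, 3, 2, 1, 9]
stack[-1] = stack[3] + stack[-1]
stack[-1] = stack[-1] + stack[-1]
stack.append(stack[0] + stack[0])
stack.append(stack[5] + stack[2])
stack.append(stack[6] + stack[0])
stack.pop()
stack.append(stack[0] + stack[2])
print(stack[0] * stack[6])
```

4

stack[-1] = stack[3]+stack[-1] = 1+9 = 10 → [1, 3, 2, 1, 10]
stack[-1] = stack[-1]+stack[-1] = 10+10 = 20 → [1, 3, 2, 1, 20]
append stack[0]+stack[0] = 1+1 = 2 → [1, 3, 2, 1, 20, 2]
append stack[5]+stack[2] = 2+2 = 4 → [1, 3, 2, 1, 20, 2, 4]
append stack[6]+stack[0] = 4+1 = 5 → [1, 3, 2, 1, 20, 2, 4, 5]
pop() removes 5 → [1, 3, 2, 1, 20, 2, 4]
append stack[0]+stack[2] = 1+2 = 3 → [1, 3, 2, 1, 20, 2, 4, 3]
stack[0]*stack[6] = 1*4 = 4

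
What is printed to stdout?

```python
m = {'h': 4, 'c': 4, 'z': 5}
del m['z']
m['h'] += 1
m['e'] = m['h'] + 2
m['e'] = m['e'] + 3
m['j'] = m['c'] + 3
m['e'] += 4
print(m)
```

del 'z' → {'h': 4, 'c': 4}
m['h'] = 4+1 = 5 → {'h': 5, 'c': 4}
m['e'] = m['h']+2 = 7 → {'h': 5, 'c': 4, 'e': 7}
m['e'] = m['e']+3 = 10 → {'h': 5, 'c': 4, 'e': 10}
m['j'] = m['c']+3 = 7 → {'h': 5, 'c': 4, 'e': 10, 'j': 7}
m['e'] = 10+4 = 14 → {'h': 5, 'c': 4, 'e': 14, 'j': 7}

{'h': 5, 'c': 4, 'e': 14, 'j': 7}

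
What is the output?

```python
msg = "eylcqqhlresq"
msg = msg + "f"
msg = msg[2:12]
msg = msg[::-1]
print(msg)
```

qserlhqqcl

+ 'f' → 'eylcqqhlresqf'
slice [2:12] → 'lcqqhlresq'
reverse → 'qserlhqqcl'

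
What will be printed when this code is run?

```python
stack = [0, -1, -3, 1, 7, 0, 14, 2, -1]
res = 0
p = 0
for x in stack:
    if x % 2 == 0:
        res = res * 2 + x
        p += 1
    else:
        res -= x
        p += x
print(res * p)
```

-7

x=0: even, res = 0*2+0 = 0; p=1
x=-1: not even, res = 0-(-1) = 1; p=0
x=-3: not even, res = 1-(-3) = 4; p=-3
x=1: not even, res = 4-1 = 3; p=-2
x=7: not even, res = 3-7 = -4; p=5
x=0: even, res = (-4)*2+0 = -8; p=6
x=14: even, res = (-8)*2+14 = -2; p=7
x=2: even, res = (-2)*2+2 = -2; p=8
x=-1: not even, res = (-2)-(-1) = -1; p=7
res*p = (-1)*7 = -7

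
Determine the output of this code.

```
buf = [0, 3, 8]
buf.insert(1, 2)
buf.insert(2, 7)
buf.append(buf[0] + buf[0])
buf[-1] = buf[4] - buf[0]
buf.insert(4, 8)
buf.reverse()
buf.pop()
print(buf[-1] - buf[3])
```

-1

insert 2 at 1 → [0, 2, 3, 8]
insert 7 at 2 → [0, 2, 7, 3, 8]
append buf[0]+buf[0] = 0+0 = 0 → [0, 2, 7, 3, 8, 0]
buf[-1] = buf[4]-buf[0] = 8-0 = 8 → [0, 2, 7, 3, 8, 8]
insert 8 at 4 → [0, 2, 7, 3, 8, 8, 8]
reverse → [8, 8, 8, 3, 7, 2, 0]
pop() removes 0 → [8, 8, 8, 3, 7, 2]
buf[-1]-buf[3] = 2-3 = -1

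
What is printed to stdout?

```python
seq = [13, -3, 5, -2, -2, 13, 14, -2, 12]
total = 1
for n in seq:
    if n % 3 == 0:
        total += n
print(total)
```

n=13: not %3==0
n=-3: %3==0, total = 1+(-3) = -2
n=5: not %3==0
n=-2: not %3==0
n=-2: not %3==0
n=13: not %3==0
n=14: not %3==0
n=-2: not %3==0
n=12: %3==0, total = (-2)+12 = 10

10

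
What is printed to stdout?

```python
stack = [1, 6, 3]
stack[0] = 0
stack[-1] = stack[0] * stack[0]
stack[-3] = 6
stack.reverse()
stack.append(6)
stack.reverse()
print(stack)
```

[6, 6, 6, 0]

stack[0] = 0 → [0, 6, 3]
stack[-1] = stack[0]*stack[0] = 0*0 = 0 → [0, 6, 0]
stack[-3] = 6 → [6, 6, 0]
reverse → [0, 6, 6]
append 6 → [0, 6, 6, 6]
reverse → [6, 6, 6, 0]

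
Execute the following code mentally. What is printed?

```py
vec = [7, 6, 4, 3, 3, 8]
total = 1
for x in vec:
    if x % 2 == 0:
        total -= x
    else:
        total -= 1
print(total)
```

x=7: not even, total = 1-1 = 0
x=6: even, total = 0-6 = -6
x=4: even, total = (-6)-4 = -10
x=3: not even, total = (-10)-1 = -11
x=3: not even, total = (-11)-1 = -12
x=8: even, total = (-12)-8 = -20

-20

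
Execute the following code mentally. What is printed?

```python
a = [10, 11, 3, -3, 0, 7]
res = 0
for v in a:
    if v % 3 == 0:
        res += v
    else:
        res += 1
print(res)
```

v=10: not %3==0, res = 0+1 = 1
v=11: not %3==0, res = 1+1 = 2
v=3: %3==0, res = 2+3 = 5
v=-3: %3==0, res = 5+(-3) = 2
v=0: %3==0, res = 2+0 = 2
v=7: not %3==0, res = 2+1 = 3

3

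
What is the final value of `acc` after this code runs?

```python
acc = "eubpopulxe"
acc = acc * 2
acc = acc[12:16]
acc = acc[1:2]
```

repeat ×2 → 'eubpopulxeeubpopulxe'
slice [12:16] → 'bpop'
slice [1:2] → 'p'

'p'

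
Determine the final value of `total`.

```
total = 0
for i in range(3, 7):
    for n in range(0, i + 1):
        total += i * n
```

i=3,n=0: total = 0+0 = 0
i=3,n=1: total = 0+3 = 3
i=3,n=2: total = 3+6 = 9
i=3,n=3: total = 9+9 = 18
i=4,n=0: total = 18+0 = 18
i=4,n=1: total = 18+4 = 22
i=4,n=2: total = 22+8 = 30
i=4,n=3: total = 30+12 = 42
i=4,n=4: total = 42+16 = 58
i=5,n=0: total = 58+0 = 58
i=5,n=1: total = 58+5 = 63
i=5,n=2: total = 63+10 = 73
i=5,n=3: total = 73+15 = 88
i=5,n=4: total = 88+20 = 108
i=5,n=5: total = 108+25 = 133
i=6,n=0: total = 133+0 = 133
i=6,n=1: total = 133+6 = 139
i=6,n=2: total = 139+12 = 151
i=6,n=3: total = 151+18 = 169
i=6,n=4: total = 169+24 = 193
i=6,n=5: total = 193+30 = 223
i=6,n=6: total = 223+36 = 259

259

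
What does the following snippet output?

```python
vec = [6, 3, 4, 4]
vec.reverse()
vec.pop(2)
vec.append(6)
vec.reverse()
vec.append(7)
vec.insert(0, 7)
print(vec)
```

[7, 6, 6, 4, 4, 7]

reverse → [4, 4, 3, 6]
pop(2) removes 3 → [4, 4, 6]
append 6 → [4, 4, 6, 6]
reverse → [6, 6, 4, 4]
append 7 → [6, 6, 4, 4, 7]
insert 7 at 0 → [7, 6, 6, 4, 4, 7]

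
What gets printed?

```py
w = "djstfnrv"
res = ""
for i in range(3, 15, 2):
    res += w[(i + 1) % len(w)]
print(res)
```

i=3: add w[4]='f' → 'f'
i=5: add w[6]='r' → 'fr'
i=7: add w[0]='d' → 'frd'
i=9: add w[2]='s' → 'frds'
i=11: add w[4]='f' → 'frdsf'
i=13: add w[6]='r' → 'frdsfr'

frdsfr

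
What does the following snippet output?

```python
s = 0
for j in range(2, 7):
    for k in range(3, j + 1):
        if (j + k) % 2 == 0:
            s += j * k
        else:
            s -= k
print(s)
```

110

j=3,k=3: even sum, s = 0+9 = 9
j=4,k=3: odd sum, s = 9-3 = 6
j=4,k=4: even sum, s = 6+16 = 22
j=5,k=3: even sum, s = 22+15 = 37
j=5,k=4: odd sum, s = 37-4 = 33
j=5,k=5: even sum, s = 33+25 = 58
j=6,k=3: odd sum, s = 58-3 = 55
j=6,k=4: even sum, s = 55+24 = 79
j=6,k=5: odd sum, s = 79-5 = 74
j=6,k=6: even sum, s = 74+36 = 110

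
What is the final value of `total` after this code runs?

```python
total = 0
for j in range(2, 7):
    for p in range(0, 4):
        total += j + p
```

110

j=2,p=0: total = 0+2 = 2
j=2,p=1: total = 2+3 = 5
j=2,p=2: total = 5+4 = 9
j=2,p=3: total = 9+5 = 14
j=3,p=0: total = 14+3 = 17
j=3,p=1: total = 17+4 = 21
j=3,p=2: total = 21+5 = 26
j=3,p=3: total = 26+6 = 32
j=4,p=0: total = 32+4 = 36
j=4,p=1: total = 36+5 = 41
j=4,p=2: total = 41+6 = 47
j=4,p=3: total = 47+7 = 54
j=5,p=0: total = 54+5 = 59
j=5,p=1: total = 59+6 = 65
j=5,p=2: total = 65+7 = 72
j=5,p=3: total = 72+8 = 80
j=6,p=0: total = 80+6 = 86
j=6,p=1: total = 86+7 = 93
j=6,p=2: total = 93+8 = 101
j=6,p=3: total = 101+9 = 110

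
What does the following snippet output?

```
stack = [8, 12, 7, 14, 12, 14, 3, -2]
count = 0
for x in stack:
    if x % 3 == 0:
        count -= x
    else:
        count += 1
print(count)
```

-22

x=8: not %3==0, count = 0+1 = 1
x=12: %3==0, count = 1-12 = -11
x=7: not %3==0, count = (-11)+1 = -10
x=14: not %3==0, count = (-10)+1 = -9
x=12: %3==0, count = (-9)-12 = -21
x=14: not %3==0, count = (-21)+1 = -20
x=3: %3==0, count = (-20)-3 = -23
x=-2: not %3==0, count = (-23)+1 = -22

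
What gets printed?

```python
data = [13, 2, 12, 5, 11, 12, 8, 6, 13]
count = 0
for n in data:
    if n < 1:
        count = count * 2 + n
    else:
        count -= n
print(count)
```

-82

n=13: not <1, count = 0-13 = -13
n=2: not <1, count = (-13)-2 = -15
n=12: not <1, count = (-15)-12 = -27
n=5: not <1, count = (-27)-5 = -32
n=11: not <1, count = (-32)-11 = -43
n=12: not <1, count = (-43)-12 = -55
n=8: not <1, count = (-55)-8 = -63
n=6: not <1, count = (-63)-6 = -69
n=13: not <1, count = (-69)-13 = -82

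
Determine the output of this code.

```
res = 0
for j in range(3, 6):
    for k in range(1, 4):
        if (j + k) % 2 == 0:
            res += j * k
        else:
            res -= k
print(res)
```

32

j=3,k=1: even sum, res = 0+3 = 3
j=3,k=2: odd sum, res = 3-2 = 1
j=3,k=3: even sum, res = 1+9 = 10
j=4,k=1: odd sum, res = 10-1 = 9
j=4,k=2: even sum, res = 9+8 = 17
j=4,k=3: odd sum, res = 17-3 = 14
j=5,k=1: even sum, res = 14+5 = 19
j=5,k=2: odd sum, res = 19-2 = 17
j=5,k=3: even sum, res = 17+15 = 32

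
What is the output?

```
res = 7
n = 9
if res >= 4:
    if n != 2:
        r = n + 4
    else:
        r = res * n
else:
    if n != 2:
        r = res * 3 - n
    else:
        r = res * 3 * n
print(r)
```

res=7, n=9
res >= 4 is True; n != 2 is True
→ r = n + 4 = 13

13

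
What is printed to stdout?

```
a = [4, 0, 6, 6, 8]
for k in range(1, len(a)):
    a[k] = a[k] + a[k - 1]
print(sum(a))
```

58

k=1: a[1] = 0+4 = 4 → [4, 4, 6, 6, 8]
k=2: a[2] = 6+4 = 10 → [4, 4, 10, 6, 8]
k=3: a[3] = 6+10 = 16 → [4, 4, 10, 16, 8]
k=4: a[4] = 8+16 = 24 → [4, 4, 10, 16, 24]
sum = 58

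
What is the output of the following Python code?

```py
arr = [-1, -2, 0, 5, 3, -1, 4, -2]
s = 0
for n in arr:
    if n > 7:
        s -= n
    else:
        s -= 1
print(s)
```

-8

n=-1: not >7, s = 0-1 = -1
n=-2: not >7, s = (-1)-1 = -2
n=0: not >7, s = (-2)-1 = -3
n=5: not >7, s = (-3)-1 = -4
n=3: not >7, s = (-4)-1 = -5
n=-1: not >7, s = (-5)-1 = -6
n=4: not >7, s = (-6)-1 = -7
n=-2: not >7, s = (-7)-1 = -8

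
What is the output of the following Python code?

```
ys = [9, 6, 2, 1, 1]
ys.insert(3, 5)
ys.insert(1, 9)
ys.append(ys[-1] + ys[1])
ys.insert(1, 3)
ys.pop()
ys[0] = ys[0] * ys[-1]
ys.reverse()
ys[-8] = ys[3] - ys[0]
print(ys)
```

insert 5 at 3 → [9, 6, 2, 5, 1, 1]
insert 9 at 1 → [9, 9, 6, 2, 5, 1, 1]
append ys[-1]+ys[1] = 1+9 = 10 → [9, 9, 6, 2, 5, 1, 1, 10]
insert 3 at 1 → [9, 3, 9, 6, 2, 5, 1, 1, 10]
pop() removes 10 → [9, 3, 9, 6, 2, 5, 1, 1]
ys[0] = ys[0]*ys[-1] = 9*1 = 9 → [9, 3, 9, 6, 2, 5, 1, 1]
reverse → [1, 1, 5, 2, 6, 9, 3, 9]
ys[-8] = ys[3]-ys[0] = 2-1 = 1 → [1, 1, 5, 2, 6, 9, 3, 9]

[1, 1, 5, 2, 6, 9, 3, 9]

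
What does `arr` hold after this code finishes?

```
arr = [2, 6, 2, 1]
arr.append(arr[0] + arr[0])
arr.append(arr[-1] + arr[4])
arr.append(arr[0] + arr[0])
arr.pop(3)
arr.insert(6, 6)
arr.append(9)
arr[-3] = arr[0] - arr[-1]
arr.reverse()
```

[9, 6, -7, 8, 4, 2, 6, 2]

append arr[0]+arr[0] = 2+2 = 4 → [2, 6, 2, 1, 4]
append arr[-1]+arr[4] = 4+4 = 8 → [2, 6, 2, 1, 4, 8]
append arr[0]+arr[0] = 2+2 = 4 → [2, 6, 2, 1, 4, 8, 4]
pop(3) removes 1 → [2, 6, 2, 4, 8, 4]
insert 6 at 6 → [2, 6, 2, 4, 8, 4, 6]
append 9 → [2, 6, 2, 4, 8, 4, 6, 9]
arr[-3] = arr[0]-arr[-1] = 2-9 = -7 → [2, 6, 2, 4, 8, -7, 6, 9]
reverse → [9, 6, -7, 8, 4, 2, 6, 2]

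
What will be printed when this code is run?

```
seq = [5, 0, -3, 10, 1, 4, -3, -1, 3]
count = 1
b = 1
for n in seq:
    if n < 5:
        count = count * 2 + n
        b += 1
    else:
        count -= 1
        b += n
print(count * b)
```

-2093

n=5: not <5, count = 1-1 = 0; b=6
n=0: <5, count = 0*2+0 = 0; b=7
n=-3: <5, count = 0*2+(-3) = -3; b=8
n=10: not <5, count = (-3)-1 = -4; b=18
n=1: <5, count = (-4)*2+1 = -7; b=19
n=4: <5, count = (-7)*2+4 = -10; b=20
n=-3: <5, count = (-10)*2+(-3) = -23; b=21
n=-1: <5, count = (-23)*2+(-1) = -47; b=22
n=3: <5, count = (-47)*2+3 = -91; b=23
count*b = (-91)*23 = -2093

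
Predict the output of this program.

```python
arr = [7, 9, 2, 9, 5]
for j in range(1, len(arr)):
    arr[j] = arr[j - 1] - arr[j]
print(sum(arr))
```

-30

j=1: arr[1] = 7-9 = -2 → [7, -2, 2, 9, 5]
j=2: arr[2] = (-2)-2 = -4 → [7, -2, -4, 9, 5]
j=3: arr[3] = (-4)-9 = -13 → [7, -2, -4, -13, 5]
j=4: arr[4] = (-13)-5 = -18 → [7, -2, -4, -13, -18]
sum = -30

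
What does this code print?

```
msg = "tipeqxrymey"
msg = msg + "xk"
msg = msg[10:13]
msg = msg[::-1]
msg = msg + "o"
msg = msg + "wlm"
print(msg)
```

+ 'xk' → 'tipeqxrymeyxk'
slice [10:13] → 'yxk'
reverse → 'kxy'
+ 'o' → 'kxyo'
+ 'wlm' → 'kxyowlm'

kxyowlm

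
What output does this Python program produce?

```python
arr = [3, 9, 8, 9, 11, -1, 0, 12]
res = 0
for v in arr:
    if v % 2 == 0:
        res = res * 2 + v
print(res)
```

v=3: not even
v=9: not even
v=8: even, res = 0*2+8 = 8
v=9: not even
v=11: not even
v=-1: not even
v=0: even, res = 8*2+0 = 16
v=12: even, res = 16*2+12 = 44

44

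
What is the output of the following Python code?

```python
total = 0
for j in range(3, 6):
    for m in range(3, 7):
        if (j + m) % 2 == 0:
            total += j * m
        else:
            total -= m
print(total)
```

j=3,m=3: even sum, total = 0+9 = 9
j=3,m=4: odd sum, total = 9-4 = 5
j=3,m=5: even sum, total = 5+15 = 20
j=3,m=6: odd sum, total = 20-6 = 14
j=4,m=3: odd sum, total = 14-3 = 11
j=4,m=4: even sum, total = 11+16 = 27
j=4,m=5: odd sum, total = 27-5 = 22
j=4,m=6: even sum, total = 22+24 = 46
j=5,m=3: even sum, total = 46+15 = 61
j=5,m=4: odd sum, total = 61-4 = 57
j=5,m=5: even sum, total = 57+25 = 82
j=5,m=6: odd sum, total = 82-6 = 76

76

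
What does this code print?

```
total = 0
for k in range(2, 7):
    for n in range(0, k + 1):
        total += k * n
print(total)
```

265

k=2,n=0: total = 0+0 = 0
k=2,n=1: total = 0+2 = 2
k=2,n=2: total = 2+4 = 6
k=3,n=0: total = 6+0 = 6
k=3,n=1: total = 6+3 = 9
k=3,n=2: total = 9+6 = 15
k=3,n=3: total = 15+9 = 24
k=4,n=0: total = 24+0 = 24
k=4,n=1: total = 24+4 = 28
k=4,n=2: total = 28+8 = 36
k=4,n=3: total = 36+12 = 48
k=4,n=4: total = 48+16 = 64
k=5,n=0: total = 64+0 = 64
k=5,n=1: total = 64+5 = 69
k=5,n=2: total = 69+10 = 79
k=5,n=3: total = 79+15 = 94
k=5,n=4: total = 94+20 = 114
k=5,n=5: total = 114+25 = 139
k=6,n=0: total = 139+0 = 139
k=6,n=1: total = 139+6 = 145
k=6,n=2: total = 145+12 = 157
k=6,n=3: total = 157+18 = 175
k=6,n=4: total = 175+24 = 199
k=6,n=5: total = 199+30 = 229
k=6,n=6: total = 229+36 = 265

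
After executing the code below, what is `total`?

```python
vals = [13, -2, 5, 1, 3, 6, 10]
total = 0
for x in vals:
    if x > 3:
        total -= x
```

-34

x=13: >3, total = 0-13 = -13
x=-2: not >3
x=5: >3, total = (-13)-5 = -18
x=1: not >3
x=3: not >3
x=6: >3, total = (-18)-6 = -24
x=10: >3, total = (-24)-10 = -34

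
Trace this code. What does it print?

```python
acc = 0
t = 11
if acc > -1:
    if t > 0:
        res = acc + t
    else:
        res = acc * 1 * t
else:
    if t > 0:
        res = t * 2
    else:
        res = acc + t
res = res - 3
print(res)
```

acc=0, t=11
acc > -1 is True; t > 0 is True
→ res = acc + t = 11
res = 11-3 = 8

8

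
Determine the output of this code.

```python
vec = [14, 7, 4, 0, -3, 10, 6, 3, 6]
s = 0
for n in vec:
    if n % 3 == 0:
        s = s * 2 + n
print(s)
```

n=14: not %3==0
n=7: not %3==0
n=4: not %3==0
n=0: %3==0, s = 0*2+0 = 0
n=-3: %3==0, s = 0*2+(-3) = -3
n=10: not %3==0
n=6: %3==0, s = (-3)*2+6 = 0
n=3: %3==0, s = 0*2+3 = 3
n=6: %3==0, s = 3*2+6 = 12

12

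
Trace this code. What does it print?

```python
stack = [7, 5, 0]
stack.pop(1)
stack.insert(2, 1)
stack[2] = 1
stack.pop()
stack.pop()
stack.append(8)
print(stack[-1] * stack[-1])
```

64

pop(1) removes 5 → [7, 0]
insert 1 at 2 → [7, 0, 1]
stack[2] = 1 → [7, 0, 1]
pop() removes 1 → [7, 0]
pop() removes 0 → [7]
append 8 → [7, 8]
stack[-1]*stack[-1] = 8*8 = 64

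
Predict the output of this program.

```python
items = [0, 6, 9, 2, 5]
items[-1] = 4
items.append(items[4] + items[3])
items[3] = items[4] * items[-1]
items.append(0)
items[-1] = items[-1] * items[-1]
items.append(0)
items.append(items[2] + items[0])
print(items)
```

items[-1] = 4 → [0, 6, 9, 2, 4]
append items[4]+items[3] = 4+2 = 6 → [0, 6, 9, 2, 4, 6]
items[3] = items[4]*items[-1] = 4*6 = 24 → [0, 6, 9, 24, 4, 6]
append 0 → [0, 6, 9, 24, 4, 6, 0]
items[-1] = items[-1]*items[-1] = 0*0 = 0 → [0, 6, 9, 24, 4, 6, 0]
append 0 → [0, 6, 9, 24, 4, 6, 0, 0]
append items[2]+items[0] = 9+0 = 9 → [0, 6, 9, 24, 4, 6, 0, 0, 9]

[0, 6, 9, 24, 4, 6, 0, 0, 9]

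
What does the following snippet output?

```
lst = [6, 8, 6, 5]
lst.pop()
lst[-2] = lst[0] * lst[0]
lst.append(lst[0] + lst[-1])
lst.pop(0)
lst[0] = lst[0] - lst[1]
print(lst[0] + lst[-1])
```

42

pop() removes 5 → [6, 8, 6]
lst[-2] = lst[0]*lst[0] = 6*6 = 36 → [6, 36, 6]
append lst[0]+lst[-1] = 6+6 = 12 → [6, 36, 6, 12]
pop(0) removes 6 → [36, 6, 12]
lst[0] = lst[0]-lst[1] = 36-6 = 30 → [30, 6, 12]
lst[0]+lst[-1] = 30+12 = 42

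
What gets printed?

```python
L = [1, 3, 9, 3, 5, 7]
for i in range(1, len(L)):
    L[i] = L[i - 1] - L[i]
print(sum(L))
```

-71

i=1: L[1] = 1-3 = -2 → [1, -2, 9, 3, 5, 7]
i=2: L[2] = (-2)-9 = -11 → [1, -2, -11, 3, 5, 7]
i=3: L[3] = (-11)-3 = -14 → [1, -2, -11, -14, 5, 7]
i=4: L[4] = (-14)-5 = -19 → [1, -2, -11, -14, -19, 7]
i=5: L[5] = (-19)-7 = -26 → [1, -2, -11, -14, -19, -26]
sum = -71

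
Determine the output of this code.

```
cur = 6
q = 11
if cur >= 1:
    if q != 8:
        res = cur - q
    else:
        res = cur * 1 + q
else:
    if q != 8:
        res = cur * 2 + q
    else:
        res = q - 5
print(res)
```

-5

cur=6, q=11
cur >= 1 is True; q != 8 is True
→ res = cur - q = -5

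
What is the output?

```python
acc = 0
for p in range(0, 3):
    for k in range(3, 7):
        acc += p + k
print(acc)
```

66

p=0,k=3: acc = 0+3 = 3
p=0,k=4: acc = 3+4 = 7
p=0,k=5: acc = 7+5 = 12
p=0,k=6: acc = 12+6 = 18
p=1,k=3: acc = 18+4 = 22
p=1,k=4: acc = 22+5 = 27
p=1,k=5: acc = 27+6 = 33
p=1,k=6: acc = 33+7 = 40
p=2,k=3: acc = 40+5 = 45
p=2,k=4: acc = 45+6 = 51
p=2,k=5: acc = 51+7 = 58
p=2,k=6: acc = 58+8 = 66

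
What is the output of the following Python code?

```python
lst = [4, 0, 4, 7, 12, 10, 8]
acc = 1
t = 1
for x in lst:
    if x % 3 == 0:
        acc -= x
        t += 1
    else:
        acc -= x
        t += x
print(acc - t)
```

-80

x=4: not %3==0, acc = 1-4 = -3; t=5
x=0: %3==0, acc = (-3)-0 = -3; t=6
x=4: not %3==0, acc = (-3)-4 = -7; t=10
x=7: not %3==0, acc = (-7)-7 = -14; t=17
x=12: %3==0, acc = (-14)-12 = -26; t=18
x=10: not %3==0, acc = (-26)-10 = -36; t=28
x=8: not %3==0, acc = (-36)-8 = -44; t=36
acc-t = (-44)-36 = -80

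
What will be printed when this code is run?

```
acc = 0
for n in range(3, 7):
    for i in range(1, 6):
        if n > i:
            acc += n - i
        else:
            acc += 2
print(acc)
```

46

n=3,i=1: 3>1, acc = 0+2 = 2
n=3,i=2: 3>2, acc = 2+1 = 3
n=3,i=3: not 3>3, acc = 3+2 = 5
n=3,i=4: not 3>4, acc = 5+2 = 7
n=3,i=5: not 3>5, acc = 7+2 = 9
n=4,i=1: 4>1, acc = 9+3 = 12
n=4,i=2: 4>2, acc = 12+2 = 14
n=4,i=3: 4>3, acc = 14+1 = 15
n=4,i=4: not 4>4, acc = 15+2 = 17
n=4,i=5: not 4>5, acc = 17+2 = 19
n=5,i=1: 5>1, acc = 19+4 = 23
n=5,i=2: 5>2, acc = 23+3 = 26
n=5,i=3: 5>3, acc = 26+2 = 28
n=5,i=4: 5>4, acc = 28+1 = 29
n=5,i=5: not 5>5, acc = 29+2 = 31
n=6,i=1: 6>1, acc = 31+5 = 36
n=6,i=2: 6>2, acc = 36+4 = 40
n=6,i=3: 6>3, acc = 40+3 = 43
n=6,i=4: 6>4, acc = 43+2 = 45
n=6,i=5: 6>5, acc = 45+1 = 46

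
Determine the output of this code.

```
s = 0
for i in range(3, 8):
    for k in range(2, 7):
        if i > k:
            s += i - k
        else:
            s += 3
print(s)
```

i=3,k=2: 3>2, s = 0+1 = 1
i=3,k=3: not 3>3, s = 1+3 = 4
i=3,k=4: not 3>4, s = 4+3 = 7
i=3,k=5: not 3>5, s = 7+3 = 10
i=3,k=6: not 3>6, s = 10+3 = 13
i=4,k=2: 4>2, s = 13+2 = 15
i=4,k=3: 4>3, s = 15+1 = 16
i=4,k=4: not 4>4, s = 16+3 = 19
i=4,k=5: not 4>5, s = 19+3 = 22
i=4,k=6: not 4>6, s = 22+3 = 25
i=5,k=2: 5>2, s = 25+3 = 28
i=5,k=3: 5>3, s = 28+2 = 30
i=5,k=4: 5>4, s = 30+1 = 31
i=5,k=5: not 5>5, s = 31+3 = 34
i=5,k=6: not 5>6, s = 34+3 = 37
i=6,k=2: 6>2, s = 37+4 = 41
i=6,k=3: 6>3, s = 41+3 = 44
i=6,k=4: 6>4, s = 44+2 = 46
i=6,k=5: 6>5, s = 46+1 = 47
i=6,k=6: not 6>6, s = 47+3 = 50
i=7,k=2: 7>2, s = 50+5 = 55
i=7,k=3: 7>3, s = 55+4 = 59
i=7,k=4: 7>4, s = 59+3 = 62
i=7,k=5: 7>5, s = 62+2 = 64
i=7,k=6: 7>6, s = 64+1 = 65

65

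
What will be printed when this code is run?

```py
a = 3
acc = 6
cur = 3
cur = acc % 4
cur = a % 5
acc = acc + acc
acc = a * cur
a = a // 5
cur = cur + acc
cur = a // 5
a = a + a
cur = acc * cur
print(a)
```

0

cur = 6%4 = 2
cur = 3%5 = 3
acc = 6+6 = 12
acc = 3*3 = 9
a = 3//5 = 0
cur = 3+9 = 12
cur = 0//5 = 0
a = 0+0 = 0
cur = 9*0 = 0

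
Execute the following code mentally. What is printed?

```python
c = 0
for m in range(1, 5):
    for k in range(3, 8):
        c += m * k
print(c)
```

250

m=1,k=3: c = 0+3 = 3
m=1,k=4: c = 3+4 = 7
m=1,k=5: c = 7+5 = 12
m=1,k=6: c = 12+6 = 18
m=1,k=7: c = 18+7 = 25
m=2,k=3: c = 25+6 = 31
m=2,k=4: c = 31+8 = 39
m=2,k=5: c = 39+10 = 49
m=2,k=6: c = 49+12 = 61
m=2,k=7: c = 61+14 = 75
m=3,k=3: c = 75+9 = 84
m=3,k=4: c = 84+12 = 96
m=3,k=5: c = 96+15 = 111
m=3,k=6: c = 111+18 = 129
m=3,k=7: c = 129+21 = 150
m=4,k=3: c = 150+12 = 162
m=4,k=4: c = 162+16 = 178
m=4,k=5: c = 178+20 = 198
m=4,k=6: c = 198+24 = 222
m=4,k=7: c = 222+28 = 250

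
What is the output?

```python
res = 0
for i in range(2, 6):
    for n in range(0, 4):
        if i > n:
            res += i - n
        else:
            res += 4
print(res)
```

i=2,n=0: 2>0, res = 0+2 = 2
i=2,n=1: 2>1, res = 2+1 = 3
i=2,n=2: not 2>2, res = 3+4 = 7
i=2,n=3: not 2>3, res = 7+4 = 11
i=3,n=0: 3>0, res = 11+3 = 14
i=3,n=1: 3>1, res = 14+2 = 16
i=3,n=2: 3>2, res = 16+1 = 17
i=3,n=3: not 3>3, res = 17+4 = 21
i=4,n=0: 4>0, res = 21+4 = 25
i=4,n=1: 4>1, res = 25+3 = 28
i=4,n=2: 4>2, res = 28+2 = 30
i=4,n=3: 4>3, res = 30+1 = 31
i=5,n=0: 5>0, res = 31+5 = 36
i=5,n=1: 5>1, res = 36+4 = 40
i=5,n=2: 5>2, res = 40+3 = 43
i=5,n=3: 5>3, res = 43+2 = 45

45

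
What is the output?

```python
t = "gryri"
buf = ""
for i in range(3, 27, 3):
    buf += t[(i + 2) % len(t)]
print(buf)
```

i=3: add t[0]='g' → 'g'
i=6: add t[3]='r' → 'gr'
i=9: add t[1]='r' → 'grr'
i=12: add t[4]='i' → 'grri'
i=15: add t[2]='y' → 'grriy'
i=18: add t[0]='g' → 'grriyg'
i=21: add t[3]='r' → 'grriygr'
i=24: add t[1]='r' → 'grriygrr'

grriygrr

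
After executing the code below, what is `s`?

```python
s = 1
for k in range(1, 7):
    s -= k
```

k=1: s = 1-1 = 0
k=2: s = 0-2 = -2
k=3: s = (-2)-3 = -5
k=4: s = (-5)-4 = -9
k=5: s = (-9)-5 = -14
k=6: s = (-14)-6 = -20

-20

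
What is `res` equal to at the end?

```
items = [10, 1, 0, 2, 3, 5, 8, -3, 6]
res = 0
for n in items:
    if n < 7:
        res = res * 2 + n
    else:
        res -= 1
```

8

n=10: not <7, res = 0-1 = -1
n=1: <7, res = (-1)*2+1 = -1
n=0: <7, res = (-1)*2+0 = -2
n=2: <7, res = (-2)*2+2 = -2
n=3: <7, res = (-2)*2+3 = -1
n=5: <7, res = (-1)*2+5 = 3
n=8: not <7, res = 3-1 = 2
n=-3: <7, res = 2*2+(-3) = 1
n=6: <7, res = 1*2+6 = 8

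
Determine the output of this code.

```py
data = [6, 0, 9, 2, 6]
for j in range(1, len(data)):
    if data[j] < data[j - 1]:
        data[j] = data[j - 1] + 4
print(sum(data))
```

70

j=1: 0<6, data[1] = 6+4 = 10 → [6, 10, 9, 2, 6]
j=2: 9<10, data[2] = 10+4 = 14 → [6, 10, 14, 2, 6]
j=3: 2<14, data[3] = 14+4 = 18 → [6, 10, 14, 18, 6]
j=4: 6<18, data[4] = 18+4 = 22 → [6, 10, 14, 18, 22]
sum = 70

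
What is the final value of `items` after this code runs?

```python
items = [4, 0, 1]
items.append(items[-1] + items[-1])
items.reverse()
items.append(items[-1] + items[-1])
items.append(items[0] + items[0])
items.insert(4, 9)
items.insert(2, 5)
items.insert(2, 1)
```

[2, 1, 1, 5, 0, 4, 9, 8, 4]

append items[-1]+items[-1] = 1+1 = 2 → [4, 0, 1, 2]
reverse → [2, 1, 0, 4]
append items[-1]+items[-1] = 4+4 = 8 → [2, 1, 0, 4, 8]
append items[0]+items[0] = 2+2 = 4 → [2, 1, 0, 4, 8, 4]
insert 9 at 4 → [2, 1, 0, 4, 9, 8, 4]
insert 5 at 2 → [2, 1, 5, 0, 4, 9, 8, 4]
insert 1 at 2 → [2, 1, 1, 5, 0, 4, 9, 8, 4]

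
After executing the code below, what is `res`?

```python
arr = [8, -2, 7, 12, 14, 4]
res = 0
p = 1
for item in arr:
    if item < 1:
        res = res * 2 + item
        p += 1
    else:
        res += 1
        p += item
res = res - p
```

item=8: not <1, res = 0+1 = 1; p=9
item=-2: <1, res = 1*2+(-2) = 0; p=10
item=7: not <1, res = 0+1 = 1; p=17
item=12: not <1, res = 1+1 = 2; p=29
item=14: not <1, res = 2+1 = 3; p=43
item=4: not <1, res = 3+1 = 4; p=47
res-p = 4-47 = -43

-43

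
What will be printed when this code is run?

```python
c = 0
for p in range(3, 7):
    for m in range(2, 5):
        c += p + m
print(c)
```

p=3,m=2: c = 0+5 = 5
p=3,m=3: c = 5+6 = 11
p=3,m=4: c = 11+7 = 18
p=4,m=2: c = 18+6 = 24
p=4,m=3: c = 24+7 = 31
p=4,m=4: c = 31+8 = 39
p=5,m=2: c = 39+7 = 46
p=5,m=3: c = 46+8 = 54
p=5,m=4: c = 54+9 = 63
p=6,m=2: c = 63+8 = 71
p=6,m=3: c = 71+9 = 80
p=6,m=4: c = 80+10 = 90

90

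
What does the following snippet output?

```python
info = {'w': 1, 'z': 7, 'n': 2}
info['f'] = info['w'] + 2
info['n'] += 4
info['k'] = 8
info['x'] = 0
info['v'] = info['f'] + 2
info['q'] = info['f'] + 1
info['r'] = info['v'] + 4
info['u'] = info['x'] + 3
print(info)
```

{'w': 1, 'z': 7, 'n': 6, 'f': 3, 'k': 8, 'x': 0, 'v': 5, 'q': 4, 'r': 9, 'u': 3}

info['f'] = info['w']+2 = 3 → {'w': 1, 'z': 7, 'n': 2, 'f': 3}
info['n'] = 2+4 = 6 → {'w': 1, 'z': 7, 'n': 6, 'f': 3}
info['k'] = 8 → {'w': 1, 'z': 7, 'n': 6, 'f': 3, 'k': 8}
info['x'] = 0 → {'w': 1, 'z': 7, 'n': 6, 'f': 3, 'k': 8, 'x': 0}
info['v'] = info['f']+2 = 5 → {'w': 1, 'z': 7, 'n': 6, 'f': 3, 'k': 8, 'x': 0, 'v': 5}
info['q'] = info['f']+1 = 4 → {'w': 1, 'z': 7, 'n': 6, 'f': 3, 'k': 8, 'x': 0, 'v': 5, 'q': 4}
info['r'] = info['v']+4 = 9 → {'w': 1, 'z': 7, 'n': 6, 'f': 3, 'k': 8, 'x': 0, 'v': 5, 'q': 4, 'r': 9}
info['u'] = info['x']+3 = 3 → {'w': 1, 'z': 7, 'n': 6, 'f': 3, 'k': 8, 'x': 0, 'v': 5, 'q': 4, 'r': 9, 'u': 3}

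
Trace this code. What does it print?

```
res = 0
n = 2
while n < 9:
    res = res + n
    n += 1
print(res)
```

35

n=2: res = 0+2 = 2
n=3: res = 2+3 = 5
n=4: res = 5+4 = 9
n=5: res = 9+5 = 14
n=6: res = 14+6 = 20
n=7: res = 20+7 = 27
n=8: res = 27+8 = 35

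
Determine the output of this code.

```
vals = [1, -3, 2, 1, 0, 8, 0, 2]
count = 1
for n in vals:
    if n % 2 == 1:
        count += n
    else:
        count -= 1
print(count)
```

-5

n=1: odd, count = 1+1 = 2
n=-3: odd, count = 2+(-3) = -1
n=2: not odd, count = (-1)-1 = -2
n=1: odd, count = (-2)+1 = -1
n=0: not odd, count = (-1)-1 = -2
n=8: not odd, count = (-2)-1 = -3
n=0: not odd, count = (-3)-1 = -4
n=2: not odd, count = (-4)-1 = -5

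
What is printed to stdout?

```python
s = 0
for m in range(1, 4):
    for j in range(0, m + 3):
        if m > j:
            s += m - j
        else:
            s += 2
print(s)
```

m=1,j=0: 1>0, s = 0+1 = 1
m=1,j=1: not 1>1, s = 1+2 = 3
m=1,j=2: not 1>2, s = 3+2 = 5
m=1,j=3: not 1>3, s = 5+2 = 7
m=2,j=0: 2>0, s = 7+2 = 9
m=2,j=1: 2>1, s = 9+1 = 10
m=2,j=2: not 2>2, s = 10+2 = 12
m=2,j=3: not 2>3, s = 12+2 = 14
m=2,j=4: not 2>4, s = 14+2 = 16
m=3,j=0: 3>0, s = 16+3 = 19
m=3,j=1: 3>1, s = 19+2 = 21
m=3,j=2: 3>2, s = 21+1 = 22
m=3,j=3: not 3>3, s = 22+2 = 24
m=3,j=4: not 3>4, s = 24+2 = 26
m=3,j=5: not 3>5, s = 26+2 = 28

28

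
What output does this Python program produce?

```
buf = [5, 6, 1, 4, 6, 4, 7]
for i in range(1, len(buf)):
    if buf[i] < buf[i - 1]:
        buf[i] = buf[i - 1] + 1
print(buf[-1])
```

i=1: 6>=5, unchanged → [5, 6, 1, 4, 6, 4, 7]
i=2: 1<6, buf[2] = 6+1 = 7 → [5, 6, 7, 4, 6, 4, 7]
i=3: 4<7, buf[3] = 7+1 = 8 → [5, 6, 7, 8, 6, 4, 7]
i=4: 6<8, buf[4] = 8+1 = 9 → [5, 6, 7, 8, 9, 4, 7]
i=5: 4<9, buf[5] = 9+1 = 10 → [5, 6, 7, 8, 9, 10, 7]
i=6: 7<10, buf[6] = 10+1 = 11 → [5, 6, 7, 8, 9, 10, 11]

11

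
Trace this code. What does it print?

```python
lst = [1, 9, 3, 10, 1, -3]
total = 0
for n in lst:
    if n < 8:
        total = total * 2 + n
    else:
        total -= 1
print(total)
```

7

n=1: <8, total = 0*2+1 = 1
n=9: not <8, total = 1-1 = 0
n=3: <8, total = 0*2+3 = 3
n=10: not <8, total = 3-1 = 2
n=1: <8, total = 2*2+1 = 5
n=-3: <8, total = 5*2+(-3) = 7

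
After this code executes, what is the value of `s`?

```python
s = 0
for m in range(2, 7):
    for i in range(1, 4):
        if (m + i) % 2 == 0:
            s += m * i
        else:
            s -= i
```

40

m=2,i=1: odd sum, s = 0-1 = -1
m=2,i=2: even sum, s = (-1)+4 = 3
m=2,i=3: odd sum, s = 3-3 = 0
m=3,i=1: even sum, s = 0+3 = 3
m=3,i=2: odd sum, s = 3-2 = 1
m=3,i=3: even sum, s = 1+9 = 10
m=4,i=1: odd sum, s = 10-1 = 9
m=4,i=2: even sum, s = 9+8 = 17
m=4,i=3: odd sum, s = 17-3 = 14
m=5,i=1: even sum, s = 14+5 = 19
m=5,i=2: odd sum, s = 19-2 = 17
m=5,i=3: even sum, s = 17+15 = 32
m=6,i=1: odd sum, s = 32-1 = 31
m=6,i=2: even sum, s = 31+12 = 43
m=6,i=3: odd sum, s = 43-3 = 40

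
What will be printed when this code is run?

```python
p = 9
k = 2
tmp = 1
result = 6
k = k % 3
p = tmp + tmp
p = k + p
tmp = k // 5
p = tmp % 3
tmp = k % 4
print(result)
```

k = 2%3 = 2
p = 1+1 = 2
p = 2+2 = 4
tmp = 2//5 = 0
p = 0%3 = 0
tmp = 2%4 = 2

6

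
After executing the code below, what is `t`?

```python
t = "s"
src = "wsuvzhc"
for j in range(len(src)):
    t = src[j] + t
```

j=0: prepend 'w' → 'ws'
j=1: prepend 's' → 'sws'
j=2: prepend 'u' → 'usws'
j=3: prepend 'v' → 'vusws'
j=4: prepend 'z' → 'zvusws'
j=5: prepend 'h' → 'hzvusws'
j=6: prepend 'c' → 'chzvusws'

'chzvusws'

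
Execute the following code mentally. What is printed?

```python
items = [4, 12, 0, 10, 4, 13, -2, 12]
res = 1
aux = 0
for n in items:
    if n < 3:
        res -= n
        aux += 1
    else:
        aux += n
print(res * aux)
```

n=4: not <3; aux=4
n=12: not <3; aux=16
n=0: <3, res = 1-0 = 1; aux=17
n=10: not <3; aux=27
n=4: not <3; aux=31
n=13: not <3; aux=44
n=-2: <3, res = 1-(-2) = 3; aux=45
n=12: not <3; aux=57
res*aux = 3*57 = 171

171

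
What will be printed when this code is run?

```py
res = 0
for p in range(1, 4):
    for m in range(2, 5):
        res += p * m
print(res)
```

54

p=1,m=2: res = 0+2 = 2
p=1,m=3: res = 2+3 = 5
p=1,m=4: res = 5+4 = 9
p=2,m=2: res = 9+4 = 13
p=2,m=3: res = 13+6 = 19
p=2,m=4: res = 19+8 = 27
p=3,m=2: res = 27+6 = 33
p=3,m=3: res = 33+9 = 42
p=3,m=4: res = 42+12 = 54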